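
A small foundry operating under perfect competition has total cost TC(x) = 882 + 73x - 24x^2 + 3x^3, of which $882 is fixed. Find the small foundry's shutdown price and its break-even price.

AVC = 73 - 24x + 3x^2; minimized at x = 4, giving min AVC = $25. That is the shutdown price.
ATC = 882/x + 73 - 24x + 3x^2. Setting dATC/dx = −882/x^2 − 24 + 6x = 0 gives x = 7 (since 6·7^3 − 24·7^2 = 882).
min ATC = 882/7 + 73 − 24·7 + 3·7^2 = $178. That is the break-even price.
Between these two prices the firm operates at a loss; above $178 it earns a profit.

Shutdown price = $25; break-even price = $178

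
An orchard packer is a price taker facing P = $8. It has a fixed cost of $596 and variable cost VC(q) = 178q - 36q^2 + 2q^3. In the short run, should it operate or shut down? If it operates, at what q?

Variable cost is VC = 178q - 36q^2 + 2q^3, so AVC = VC/q = 178 - 36q + 2q^2 and MC = dTC/dq = 178 - 72q + 6q^2.
AVC is minimized where dAVC/dq = -36 + 4q = 0, at q = 9; min AVC = 178 - 36·9 + 2·9^2 = $16.
P = $8 lies below min AVC = $16; no output level covers variable cost.
Shutting down limits the loss to fixed cost, $596.

Shut down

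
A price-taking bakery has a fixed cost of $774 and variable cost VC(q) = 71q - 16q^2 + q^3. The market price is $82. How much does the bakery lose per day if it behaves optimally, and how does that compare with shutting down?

AVC = 71 - 16q + q^2; min AVC = $7 at q = 8. Since P = $82 ≥ min AVC, the firm produces.
MC = 71 - 32q + 3q^2. Setting P = MC and taking the root on the rising branch gives q* = 11.
TR = 82·11 = 902. TC = 774 + 176 = 950. Profit = 902 − 950 = -$48.
Shutting down would mean losing the fixed cost of $774, so operating at a loss of $48 is better by $726.

Profit = -$48 at q = 11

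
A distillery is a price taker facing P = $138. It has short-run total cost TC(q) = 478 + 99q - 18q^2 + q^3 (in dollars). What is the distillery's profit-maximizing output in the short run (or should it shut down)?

Produce at q = 13

Strip out fixed cost: VC = 99q - 18q^2 + q^3. Then AVC = 99 - 18q + q^2 and MC = 99 - 36q + 3q^2.
AVC is minimized where dAVC/dq = -18 + 2q = 0, at q = 9; min AVC = 99 - 18·9 + 9^2 = $18.
P = $138 exceeds min AVC = $18, so the firm stays open.
Solving P = MC: -39 - 36q + 3q^2 = 0 ⇒ q = -1 or 13. On the upward-sloping branch, q* = 13.
Check: AVC at q = 13 is $34 ≤ P, so revenue covers variable cost.
Profit = P·q − TC = 138·13 − 920 = $874.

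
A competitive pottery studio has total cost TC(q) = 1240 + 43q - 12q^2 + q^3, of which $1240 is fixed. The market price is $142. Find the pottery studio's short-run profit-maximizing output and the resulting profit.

Profit = -$30 at q = 11

AVC = 43 - 12q + q^2 has its minimum $7 at q = 6; price $142 clears that bar, so the firm operates.
MC = 43 - 24q + 3q^2. Setting P = MC and taking the root on the rising branch gives q* = 11.
TR = 142·11 = 1562. TC = 1240 + 352 = 1592. Profit = 1562 − 1592 = -$30.
That loss of $30 beats the $1240 the firm would lose by shutting down; producing recovers $1210 of fixed cost.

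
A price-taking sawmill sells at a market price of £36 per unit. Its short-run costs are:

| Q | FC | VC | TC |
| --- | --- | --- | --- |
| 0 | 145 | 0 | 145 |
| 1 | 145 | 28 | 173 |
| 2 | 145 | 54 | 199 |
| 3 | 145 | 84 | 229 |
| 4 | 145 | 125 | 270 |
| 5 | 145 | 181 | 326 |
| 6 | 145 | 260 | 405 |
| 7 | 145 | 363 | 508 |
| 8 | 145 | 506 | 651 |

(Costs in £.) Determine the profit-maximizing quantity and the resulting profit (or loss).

Q = 3; profit = -£121

Compute π = P·Q − TC at each output: Q=0: -145; Q=1: -137; Q=2: -127; Q=3: -121; Q=4: -126; Q=5: -146; Q=6: -189; Q=7: -256; Q=8: -363.
Profit is maximized at Q = 3. AVC there is 84/3 = £28 ≤ P, so producing beats shutting down (which would give -£145).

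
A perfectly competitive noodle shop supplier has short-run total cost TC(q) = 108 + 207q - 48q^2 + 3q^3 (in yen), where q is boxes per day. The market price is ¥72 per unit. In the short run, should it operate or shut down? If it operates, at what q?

Strip out fixed cost: VC = 207q - 48q^2 + 3q^3. Then AVC = 207 - 48q + 3q^2 and MC = 207 - 96q + 9q^2.
The AVC parabola has its vertex at q = 48/6 = 8, where AVC = 207 - 48·8 + 3·8^2 = ¥15.
P = ¥72 exceeds min AVC = ¥15, so the firm stays open.
P = MC gives 135 - 96q + 9q^2 = 0, with roots 5/3 and 9. Take the larger (rising MC): q* = 9.
Check: AVC at q = 9 is ¥18 ≤ P, so revenue covers variable cost.
Profit = P·q − TC = 72·9 − 270 = ¥378.

Produce at q = 9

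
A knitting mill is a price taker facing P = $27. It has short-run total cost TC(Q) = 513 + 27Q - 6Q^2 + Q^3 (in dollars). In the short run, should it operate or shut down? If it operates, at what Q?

Produce at Q = 4

From TC, MC = TC'(Q) = 27 - 12Q + 3Q^2 and AVC = VC/Q = 27 - 6Q + Q^2.
AVC is minimized where dAVC/dQ = -6 + 2Q = 0, at Q = 3; min AVC = 27 - 6·3 + 3^2 = $18.
Because $27 ≥ $18, revenue can cover variable cost; the firm operates.
Set P = MC: 27 = 27 - 12Q + 3Q^2 → -12Q + 3Q^2 = 0. The roots are Q = 0 and Q = 4; the profit-maximizing output is on the rising part of MC, so Q* = 4.
Check: AVC at Q = 4 is $19 ≤ P, so revenue covers variable cost.
Profit = P·Q − TC = 27·4 − 589 = -$481, a loss, but smaller than the $513 fixed cost the firm would lose by shutting down.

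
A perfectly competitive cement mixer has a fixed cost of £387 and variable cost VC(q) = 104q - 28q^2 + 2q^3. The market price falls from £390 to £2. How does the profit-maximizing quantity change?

Output falls from 13 to 0 (the firm shuts down)

MC = 104 - 56q + 6q^2; the shutdown threshold is min AVC = £6 (at q = 7).
With P = £390 above the shutdown price, P = MC gives q = 13.
At P = £2 < min AVC = £6, price no longer covers variable cost at any output, so the firm shuts down: q = 0.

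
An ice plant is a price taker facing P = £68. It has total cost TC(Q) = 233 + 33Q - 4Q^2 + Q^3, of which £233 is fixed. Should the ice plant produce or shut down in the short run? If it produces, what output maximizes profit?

Variable cost is VC = 33Q - 4Q^2 + Q^3, so AVC = VC/Q = 33 - 4Q + Q^2 and MC = dTC/dQ = 33 - 8Q + 3Q^2.
AVC hits its minimum where MC = AVC, at Q = 2, giving min AVC = 33 - 4·2 + 2^2 = £29.
Since P = £68 ≥ min AVC = £29, price covers variable cost and the firm should produce.
Solving P = MC: -35 - 8Q + 3Q^2 = 0 ⇒ Q = -7/3 or 5. On the upward-sloping branch, Q* = 5.
Check: AVC at Q = 5 is £38 ≤ P, so revenue covers variable cost.
Profit = P·Q − TC = 68·5 − 423 = -£83, a loss, but smaller than the £233 fixed cost the firm would lose by shutting down.

Produce at Q = 5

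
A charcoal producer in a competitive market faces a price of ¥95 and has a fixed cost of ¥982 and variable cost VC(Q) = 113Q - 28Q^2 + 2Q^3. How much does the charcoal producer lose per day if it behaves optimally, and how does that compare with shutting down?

AVC = 113 - 28Q + 2Q^2 has its minimum ¥15 at Q = 7; price ¥95 clears that bar, so the firm operates.
MC = 113 - 56Q + 6Q^2. Setting P = MC and taking the root on the rising branch gives Q* = 9.
TR = 95·9 = 855. TC = 982 + 207 = 1189. Profit = 855 − 1189 = -¥334.
Shutting down would mean losing the fixed cost of ¥982, so operating at a loss of ¥334 is better by ¥648.

Profit = -¥334 at Q = 9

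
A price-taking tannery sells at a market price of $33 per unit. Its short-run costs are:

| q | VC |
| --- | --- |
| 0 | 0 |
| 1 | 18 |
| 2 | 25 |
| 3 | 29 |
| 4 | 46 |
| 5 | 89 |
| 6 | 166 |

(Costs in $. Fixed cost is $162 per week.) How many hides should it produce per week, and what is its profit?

Compute π = P·q − TC at each output: q=0: -162; q=1: -147; q=2: -121; q=3: -92; q=4: -76; q=5: -86; q=6: -130.
Profit is maximized at q = 4. AVC there is 46/4 = $11.50 ≤ P, so producing beats shutting down (which would give -$162).

q = 4; profit = -$76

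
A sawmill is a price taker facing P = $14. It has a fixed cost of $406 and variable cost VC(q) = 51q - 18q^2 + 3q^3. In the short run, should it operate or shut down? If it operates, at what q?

From TC, MC = TC'(q) = 51 - 36q + 9q^2 and AVC = VC/q = 51 - 18q + 3q^2.
AVC is minimized where dAVC/dq = -18 + 6q = 0, at q = 3; min AVC = 51 - 18·3 + 3·3^2 = $24.
Since P = $14 < min AVC = $24, price fails to cover variable cost at any output.
Shutting down limits the loss to fixed cost, $406.

Shut down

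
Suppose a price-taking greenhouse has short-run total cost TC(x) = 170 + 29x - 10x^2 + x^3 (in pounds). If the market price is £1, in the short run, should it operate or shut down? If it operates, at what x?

Shut down

Variable cost is VC = 29x - 10x^2 + x^3, so AVC = VC/x = 29 - 10x + x^2 and MC = dTC/dx = 29 - 20x + 3x^2.
The AVC parabola has its vertex at x = 10/2 = 5, where AVC = 29 - 10·5 + 5^2 = £4.
P = £1 lies below min AVC = £4; no output level covers variable cost.
Shutting down limits the loss to fixed cost, £170.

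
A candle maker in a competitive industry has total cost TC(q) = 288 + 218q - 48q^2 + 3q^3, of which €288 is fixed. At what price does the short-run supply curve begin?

The shutdown price is the minimum of AVC. VC = 218q - 48q^2 + 3q^3, so AVC = 218 - 48q + 3q^2.
dAVC/dq = -48 + 6q = 0 gives q = 8. min AVC = 218 - 48·8 + 3·8^2 = 26.
For P < €26 the firm produces nothing.

€26 per unit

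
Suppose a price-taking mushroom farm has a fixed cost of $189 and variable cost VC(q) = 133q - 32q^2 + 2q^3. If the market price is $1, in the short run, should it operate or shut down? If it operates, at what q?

Strip out fixed cost: VC = 133q - 32q^2 + 2q^3. Then AVC = 133 - 32q + 2q^2 and MC = 133 - 64q + 6q^2.
AVC is minimized where dAVC/dq = -32 + 4q = 0, at q = 8; min AVC = 133 - 32·8 + 2·8^2 = $5.
Since P = $1 < min AVC = $5, price fails to cover variable cost at any output.
Shutting down limits the loss to fixed cost, $189.

Shut down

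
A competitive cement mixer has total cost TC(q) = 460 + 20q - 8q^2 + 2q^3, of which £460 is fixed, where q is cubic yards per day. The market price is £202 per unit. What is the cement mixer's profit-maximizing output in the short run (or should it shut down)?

Produce at q = 7

Variable cost is VC = 20q - 8q^2 + 2q^3, so AVC = VC/q = 20 - 8q + 2q^2 and MC = dTC/dq = 20 - 16q + 6q^2.
The AVC parabola has its vertex at q = 8/4 = 2, where AVC = 20 - 8·2 + 2·2^2 = £12.
Since P = £202 ≥ min AVC = £12, price covers variable cost and the firm should produce.
P = MC gives -182 - 16q + 6q^2 = 0, with roots -13/3 and 7. Take the larger (rising MC): q* = 7.
Check: AVC at q = 7 is £62 ≤ P, so revenue covers variable cost.
Profit = P·q − TC = 202·7 − 894 = £520.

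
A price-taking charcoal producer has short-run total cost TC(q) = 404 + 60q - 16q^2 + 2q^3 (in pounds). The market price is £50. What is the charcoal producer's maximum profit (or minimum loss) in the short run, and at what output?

AVC = 60 - 16q + 2q^2; min AVC = £28 at q = 4. Since P = £50 ≥ min AVC, the firm produces.
With MC = 60 - 32q + 6q^2, P = MC on the upward-sloping part at q* = 5.
TR = 50·5 = 250. TC = 404 + 150 = 554. Profit = 250 − 554 = -£304.
By producing, the firm covers all variable cost plus £100 of fixed cost; shutting down would lose the full £404.

Profit = -£304 at q = 5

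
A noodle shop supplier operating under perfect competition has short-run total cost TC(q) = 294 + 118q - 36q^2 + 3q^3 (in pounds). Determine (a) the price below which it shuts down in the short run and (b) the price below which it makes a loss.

Shutdown price = min AVC. AVC = 118 - 36q + 3q^2, with vertex at q = 6 and minimum £10.
ATC = 294/q + 118 - 36q + 3q^2. Setting dATC/dq = −294/q^2 − 36 + 6q = 0 gives q = 7 (since 6·7^3 − 36·7^2 = 294).
min ATC = 294/7 + 118 − 36·7 + 3·7^2 = £55. That is the break-even price.
For £10 ≤ P < £55 the firm produces at a loss; below £10 it shuts down.

Shutdown price = £10; break-even price = £55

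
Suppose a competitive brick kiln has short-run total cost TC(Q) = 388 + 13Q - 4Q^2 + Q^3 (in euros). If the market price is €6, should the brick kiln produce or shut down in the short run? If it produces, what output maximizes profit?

From TC, MC = TC'(Q) = 13 - 8Q + 3Q^2 and AVC = VC/Q = 13 - 4Q + Q^2.
AVC is minimized where dAVC/dQ = -4 + 2Q = 0, at Q = 2; min AVC = 13 - 4·2 + 2^2 = €9.
With P < min AVC (€6 < €9), every unit sold adds to the loss.
Best response: produce nothing and absorb the €388 fixed cost.

Shut down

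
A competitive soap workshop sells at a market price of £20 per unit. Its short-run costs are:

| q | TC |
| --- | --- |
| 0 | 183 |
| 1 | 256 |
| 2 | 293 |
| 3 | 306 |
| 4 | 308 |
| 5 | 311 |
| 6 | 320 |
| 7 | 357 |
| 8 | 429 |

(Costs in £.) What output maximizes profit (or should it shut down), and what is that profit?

Compute π = P·q − TC at each output: q=0: -183; q=1: -236; q=2: -253; q=3: -246; q=4: -228; q=5: -211; q=6: -200; q=7: -217; q=8: -269.
Profit is highest at q = 0. Equivalently, the lowest AVC in the table is 137/6 ≈ £22.83 at q = 6, and P = £20 falls below it — price never covers variable cost, so the firm shuts down and loses only its fixed cost.

q = 0 (shut down); profit = -£183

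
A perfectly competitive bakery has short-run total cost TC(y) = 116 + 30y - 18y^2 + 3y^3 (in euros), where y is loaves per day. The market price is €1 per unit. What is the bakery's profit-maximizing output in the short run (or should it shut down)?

From TC, MC = TC'(y) = 30 - 36y + 9y^2 and AVC = VC/y = 30 - 18y + 3y^2.
AVC hits its minimum where MC = AVC, at y = 3, giving min AVC = 30 - 18·3 + 3·3^2 = €3.
P = €1 lies below min AVC = €3; no output level covers variable cost.
The firm minimizes its loss by shutting down and losing only its fixed cost of €116.

Shut down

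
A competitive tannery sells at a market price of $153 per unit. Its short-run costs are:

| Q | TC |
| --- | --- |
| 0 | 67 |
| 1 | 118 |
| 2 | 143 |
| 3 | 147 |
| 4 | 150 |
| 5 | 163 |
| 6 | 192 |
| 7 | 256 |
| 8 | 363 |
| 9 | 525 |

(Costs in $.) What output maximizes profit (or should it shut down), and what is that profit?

Compute π = P·Q − TC at each output: Q=0: -67; Q=1: 35; Q=2: 163; Q=3: 312; Q=4: 462; Q=5: 602; Q=6: 726; Q=7: 815; Q=8: 861; Q=9: 852.
Profit is maximized at Q = 8. AVC there is 296/8 = $37 ≤ P, so producing beats shutting down (which would give -$67).

Q = 8; profit = $861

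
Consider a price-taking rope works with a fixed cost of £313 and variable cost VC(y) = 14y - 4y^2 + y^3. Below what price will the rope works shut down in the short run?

Short-run supply begins at min AVC. From VC = 14y - 4y^2 + y^3, AVC = 14 - 4y + y^2.
dAVC/dy = -4 + 2y = 0 gives y = 2. min AVC = 14 - 4·2 + 2^2 = 10.
For P < £10 the firm produces nothing.

£10 per unit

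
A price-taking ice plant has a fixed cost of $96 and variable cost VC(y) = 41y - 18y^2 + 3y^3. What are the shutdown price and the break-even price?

AVC = 41 - 18y + 3y^2; minimized at y = 3, giving min AVC = $14. That is the shutdown price.
ATC = 96/y + 41 - 18y + 3y^2. Setting dATC/dy = −96/y^2 − 18 + 6y = 0 gives y = 4 (since 6·4^3 − 18·4^2 = 96).
min ATC = 96/4 + 41 − 18·4 + 3·4^2 = $41. That is the break-even price.
For $14 ≤ P < $41 the firm produces at a loss; below $14 it shuts down.

Shutdown price = $14; break-even price = $41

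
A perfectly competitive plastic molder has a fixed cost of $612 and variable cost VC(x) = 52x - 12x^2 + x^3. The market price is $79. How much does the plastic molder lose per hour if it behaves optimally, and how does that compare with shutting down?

AVC = 52 - 12x + x^2 has its minimum $16 at x = 6; price $79 clears that bar, so the firm operates.
MC = 52 - 24x + 3x^2. Setting P = MC and taking the root on the rising branch gives x* = 9.
TR = 79·9 = 711. TC = 612 + 225 = 837. Profit = 711 − 837 = -$126.
That loss of $126 beats the $612 the firm would lose by shutting down; producing recovers $486 of fixed cost.

Profit = -$126 at x = 9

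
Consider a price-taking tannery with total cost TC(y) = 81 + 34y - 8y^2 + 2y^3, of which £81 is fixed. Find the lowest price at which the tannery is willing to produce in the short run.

£26 per unit

The firm shuts down when price falls below the minimum of average variable cost. AVC = VC/y = 34 - 8y + 2y^2.
dAVC/dy = -8 + 4y = 0 gives y = 2. min AVC = 34 - 8·2 + 2·2^2 = 26.
For P < £26 the firm produces nothing.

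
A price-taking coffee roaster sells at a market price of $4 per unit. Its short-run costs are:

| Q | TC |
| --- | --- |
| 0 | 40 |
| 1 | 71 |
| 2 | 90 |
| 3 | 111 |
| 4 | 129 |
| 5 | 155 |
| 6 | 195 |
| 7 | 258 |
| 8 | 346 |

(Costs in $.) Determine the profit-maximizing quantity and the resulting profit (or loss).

Q = 0 (shut down); profit = -$40

Tabulate TR − TC: Q=0: -40; Q=1: -67; Q=2: -82; Q=3: -99; Q=4: -113; Q=5: -135; Q=6: -171; Q=7: -230; Q=8: -314.
Profit is highest at Q = 0. Equivalently, the lowest AVC in the table is 89/4 ≈ $22.25 at Q = 4, and P = $4 falls below it — price never covers variable cost, so the firm shuts down and loses only its fixed cost.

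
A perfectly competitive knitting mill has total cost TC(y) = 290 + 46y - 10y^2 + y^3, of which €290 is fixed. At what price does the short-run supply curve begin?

€21 per unit

Short-run supply begins at min AVC. From VC = 46y - 10y^2 + y^3, AVC = 46 - 10y + y^2.
At the minimum of AVC, MC = AVC. MC = 46 - 20y + 3y^2; setting MC = AVC gives 2y^2 - 10y = 0, so y = 5. min AVC = 21.
For P < €21 the firm produces nothing.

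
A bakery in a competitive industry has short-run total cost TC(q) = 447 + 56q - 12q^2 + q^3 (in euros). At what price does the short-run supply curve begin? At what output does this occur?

€20 per unit, at q = 6

Short-run supply begins at min AVC. From VC = 56q - 12q^2 + q^3, AVC = 56 - 12q + q^2.
At the minimum of AVC, MC = AVC. MC = 56 - 24q + 3q^2; setting MC = AVC gives 2q^2 - 12q = 0, so q = 6. min AVC = 20.
The firm shuts down for any P below €20.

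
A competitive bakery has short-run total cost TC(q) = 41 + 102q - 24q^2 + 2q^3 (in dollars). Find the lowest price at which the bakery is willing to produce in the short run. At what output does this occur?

The shutdown price is the minimum of AVC. VC = 102q - 24q^2 + 2q^3, so AVC = 102 - 24q + 2q^2.
At the minimum of AVC, MC = AVC. MC = 102 - 48q + 6q^2; setting MC = AVC gives 4q^2 - 24q = 0, so q = 6. min AVC = 30.
The firm shuts down for any P below $30.

$30 per unit, at q = 6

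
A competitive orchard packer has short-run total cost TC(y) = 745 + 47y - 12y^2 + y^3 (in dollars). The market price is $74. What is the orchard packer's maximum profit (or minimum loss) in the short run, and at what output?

AVC = 47 - 12y + y^2; min AVC = $11 at y = 6. Since P = $74 ≥ min AVC, the firm produces.
MC = 47 - 24y + 3y^2. Setting P = MC and taking the root on the rising branch gives y* = 9.
TR = 74·9 = 666. TC = 745 + 180 = 925. Profit = 666 − 925 = -$259.
Shutting down would mean losing the fixed cost of $745, so operating at a loss of $259 is better by $486.

Profit = -$259 at y = 9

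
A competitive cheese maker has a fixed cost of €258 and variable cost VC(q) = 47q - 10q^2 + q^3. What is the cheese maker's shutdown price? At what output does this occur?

€22 per unit, at q = 5

The firm shuts down when price falls below the minimum of average variable cost. AVC = VC/q = 47 - 10q + q^2.
dAVC/dq = -10 + 2q = 0 gives q = 5. min AVC = 47 - 10·5 + 5^2 = 22.
For P < €22 the firm produces nothing.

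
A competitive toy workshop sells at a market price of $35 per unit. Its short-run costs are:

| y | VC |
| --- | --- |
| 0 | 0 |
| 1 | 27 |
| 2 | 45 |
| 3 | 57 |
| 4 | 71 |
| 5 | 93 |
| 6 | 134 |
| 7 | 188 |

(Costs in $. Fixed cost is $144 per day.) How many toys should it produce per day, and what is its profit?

y = 5; profit = -$62

Tabulate TR − TC: y=0: -144; y=1: -136; y=2: -119; y=3: -96; y=4: -75; y=5: -62; y=6: -68; y=7: -87.
Profit is maximized at y = 5. AVC there is 93/5 = $18.60 ≤ P, so producing beats shutting down (which would give -$144).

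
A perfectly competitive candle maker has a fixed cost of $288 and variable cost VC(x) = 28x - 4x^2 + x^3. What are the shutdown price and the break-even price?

Shutdown price = $24; break-even price = $88

Shutdown price = min AVC. AVC = 28 - 4x + x^2, with vertex at x = 2 and minimum $24.
ATC = 288/x + 28 - 4x + x^2. Setting dATC/dx = −288/x^2 − 4 + 2x = 0 gives x = 6 (since 2·6^3 − 4·6^2 = 288).
min ATC = 288/6 + 28 − 4·6 + 6^2 = $88. That is the break-even price.
For $24 ≤ P < $88 the firm produces at a loss; below $24 it shuts down.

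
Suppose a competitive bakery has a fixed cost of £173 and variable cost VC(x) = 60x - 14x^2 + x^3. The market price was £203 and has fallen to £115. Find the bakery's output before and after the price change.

MC = 60 - 28x + 3x^2; the shutdown threshold is min AVC = £11 (at x = 7).
At P = £203 ≥ min AVC, set P = MC on the rising branch: x = 13.
At P = £115 ≥ min AVC, set P = MC: x = 11. The firm stays open but cuts output.

Output falls from 13 to 11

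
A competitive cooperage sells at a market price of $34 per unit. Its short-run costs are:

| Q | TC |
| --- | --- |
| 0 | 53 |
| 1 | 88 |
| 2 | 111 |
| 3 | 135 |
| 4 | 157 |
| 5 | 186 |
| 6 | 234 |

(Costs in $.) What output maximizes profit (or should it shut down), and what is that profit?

Q = 5; profit = -$16

Profit at each row (π = 34Q − TC): Q=0: -53; Q=1: -54; Q=2: -43; Q=3: -33; Q=4: -21; Q=5: -16; Q=6: -30.
Profit is maximized at Q = 5. AVC there is 133/5 = $26.60 ≤ P, so producing beats shutting down (which would give -$53).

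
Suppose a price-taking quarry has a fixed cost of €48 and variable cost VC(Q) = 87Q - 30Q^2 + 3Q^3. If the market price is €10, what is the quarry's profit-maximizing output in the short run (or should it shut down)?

Strip out fixed cost: VC = 87Q - 30Q^2 + 3Q^3. Then AVC = 87 - 30Q + 3Q^2 and MC = 87 - 60Q + 9Q^2.
AVC is minimized where dAVC/dQ = -30 + 6Q = 0, at Q = 5; min AVC = 87 - 30·5 + 3·5^2 = €12.
With P < min AVC (€10 < €12), every unit sold adds to the loss.
Shutting down limits the loss to fixed cost, €48.

Shut down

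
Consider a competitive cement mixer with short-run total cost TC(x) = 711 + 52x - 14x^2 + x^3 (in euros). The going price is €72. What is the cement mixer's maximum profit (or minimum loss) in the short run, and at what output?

AVC = 52 - 14x + x^2; min AVC = €3 at x = 7. Since P = €72 ≥ min AVC, the firm produces.
With MC = 52 - 28x + 3x^2, P = MC on the upward-sloping part at x* = 10.
TR = 72·10 = 720. TC = 711 + 120 = 831. Profit = 720 − 831 = -€111.
That loss of €111 beats the €711 the firm would lose by shutting down; producing recovers €600 of fixed cost.

Profit = -€111 at x = 10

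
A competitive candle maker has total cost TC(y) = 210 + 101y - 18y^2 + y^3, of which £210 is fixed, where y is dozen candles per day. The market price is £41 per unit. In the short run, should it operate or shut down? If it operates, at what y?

Strip out fixed cost: VC = 101y - 18y^2 + y^3. Then AVC = 101 - 18y + y^2 and MC = 101 - 36y + 3y^2.
AVC is minimized where dAVC/dy = -18 + 2y = 0, at y = 9; min AVC = 101 - 18·9 + 9^2 = £20.
P = £41 exceeds min AVC = £20, so the firm stays open.
P = MC gives 60 - 36y + 3y^2 = 0, with roots 2 and 10. Take the larger (rising MC): y* = 10.
Check: AVC at y = 10 is £21 ≤ P, so revenue covers variable cost.
Profit = P·y − TC = 41·10 − 420 = -£10, a loss, but smaller than the £210 fixed cost the firm would lose by shutting down.

Produce at y = 10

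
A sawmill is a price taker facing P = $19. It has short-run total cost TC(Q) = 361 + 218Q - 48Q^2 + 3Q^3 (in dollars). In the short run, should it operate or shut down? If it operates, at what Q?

Shut down

Variable cost is VC = 218Q - 48Q^2 + 3Q^3, so AVC = VC/Q = 218 - 48Q + 3Q^2 and MC = dTC/dQ = 218 - 96Q + 9Q^2.
AVC hits its minimum where MC = AVC, at Q = 8, giving min AVC = 218 - 48·8 + 3·8^2 = $26.
Since P = $19 < min AVC = $26, price fails to cover variable cost at any output.
Best response: produce nothing and absorb the $361 fixed cost.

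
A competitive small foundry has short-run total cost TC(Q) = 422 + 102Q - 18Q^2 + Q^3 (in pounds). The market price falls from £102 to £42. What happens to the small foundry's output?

Output falls from 12 to 10

MC = 102 - 36Q + 3Q^2; the shutdown threshold is min AVC = £21 (at Q = 9).
With P = £102 above the shutdown price, P = MC gives Q = 12.
At P = £42 ≥ min AVC, set P = MC: Q = 10. The firm stays open but cuts output.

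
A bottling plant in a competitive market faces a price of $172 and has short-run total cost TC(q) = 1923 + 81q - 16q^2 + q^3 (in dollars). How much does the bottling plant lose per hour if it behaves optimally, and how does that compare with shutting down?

Profit = -$233 at q = 13

AVC = 81 - 16q + q^2; min AVC = $17 at q = 8. Since P = $172 ≥ min AVC, the firm produces.
MC = 81 - 32q + 3q^2. Setting P = MC and taking the root on the rising branch gives q* = 13.
TR = 172·13 = 2236. TC = 1923 + 546 = 2469. Profit = 2236 − 2469 = -$233.
Shutting down would mean losing the fixed cost of $1923, so operating at a loss of $233 is better by $1690.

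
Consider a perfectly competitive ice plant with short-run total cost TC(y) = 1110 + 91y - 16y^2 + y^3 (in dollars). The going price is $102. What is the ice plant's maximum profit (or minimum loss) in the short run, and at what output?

AVC = 91 - 16y + y^2 has its minimum $27 at y = 8; price $102 clears that bar, so the firm operates.
With MC = 91 - 32y + 3y^2, P = MC on the upward-sloping part at y* = 11.
TR = 102·11 = 1122. TC = 1110 + 396 = 1506. Profit = 1122 − 1506 = -$384.
That loss of $384 beats the $1110 the firm would lose by shutting down; producing recovers $726 of fixed cost.

Profit = -$384 at y = 11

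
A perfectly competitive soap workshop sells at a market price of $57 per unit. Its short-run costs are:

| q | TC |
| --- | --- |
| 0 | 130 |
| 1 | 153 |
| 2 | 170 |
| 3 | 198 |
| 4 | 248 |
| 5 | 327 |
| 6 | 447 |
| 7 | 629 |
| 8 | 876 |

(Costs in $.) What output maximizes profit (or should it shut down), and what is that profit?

Tabulate TR − TC: q=0: -130; q=1: -96; q=2: -56; q=3: -27; q=4: -20; q=5: -42; q=6: -105; q=7: -230; q=8: -420.
Profit is maximized at q = 4. AVC there is 118/4 = $29.50 ≤ P, so producing beats shutting down (which would give -$130).

q = 4; profit = -$20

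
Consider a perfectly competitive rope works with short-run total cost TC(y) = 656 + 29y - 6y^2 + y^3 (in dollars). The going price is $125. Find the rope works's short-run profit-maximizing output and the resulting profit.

AVC = 29 - 6y + y^2; min AVC = $20 at y = 3. Since P = $125 ≥ min AVC, the firm produces.
MC = 29 - 12y + 3y^2. Setting P = MC and taking the root on the rising branch gives y* = 8.
TR = 125·8 = 1000. TC = 656 + 360 = 1016. Profit = 1000 − 1016 = -$16.
That loss of $16 beats the $656 the firm would lose by shutting down; producing recovers $640 of fixed cost.

Profit = -$16 at y = 8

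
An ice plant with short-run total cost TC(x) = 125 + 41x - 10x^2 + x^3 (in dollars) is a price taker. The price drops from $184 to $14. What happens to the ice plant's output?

AVC = 41 - 10x + x^2, minimized at x = 5 where min AVC = $16. MC = 41 - 20x + 3x^2.
With P = $184 above the shutdown price, P = MC gives x = 11.
At P = $14 < min AVC = $16, price no longer covers variable cost at any output, so the firm shuts down: x = 0.

Output falls from 11 to 0 (the firm shuts down)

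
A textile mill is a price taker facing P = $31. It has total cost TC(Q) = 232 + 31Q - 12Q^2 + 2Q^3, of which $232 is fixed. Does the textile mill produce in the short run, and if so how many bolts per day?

Variable cost is VC = 31Q - 12Q^2 + 2Q^3, so AVC = VC/Q = 31 - 12Q + 2Q^2 and MC = dTC/dQ = 31 - 24Q + 6Q^2.
The AVC parabola has its vertex at Q = 12/4 = 3, where AVC = 31 - 12·3 + 2·3^2 = $13.
P = $31 exceeds min AVC = $13, so the firm stays open.
P = MC gives -24Q + 6Q^2 = 0, with roots 0 and 4. Take the larger (rising MC): Q* = 4.
Check: AVC at Q = 4 is $15 ≤ P, so revenue covers variable cost.
Profit = P·Q − TC = 31·4 − 292 = -$168, a loss, but smaller than the $232 fixed cost the firm would lose by shutting down.

Produce at Q = 4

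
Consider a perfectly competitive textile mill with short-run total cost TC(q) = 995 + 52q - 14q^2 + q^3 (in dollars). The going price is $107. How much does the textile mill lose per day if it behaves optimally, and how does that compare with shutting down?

Profit = -$27 at q = 11

AVC = 52 - 14q + q^2; min AVC = $3 at q = 7. Since P = $107 ≥ min AVC, the firm produces.
With MC = 52 - 28q + 3q^2, P = MC on the upward-sloping part at q* = 11.
TR = 107·11 = 1177. TC = 995 + 209 = 1204. Profit = 1177 − 1204 = -$27.
That loss of $27 beats the $995 the firm would lose by shutting down; producing recovers $968 of fixed cost.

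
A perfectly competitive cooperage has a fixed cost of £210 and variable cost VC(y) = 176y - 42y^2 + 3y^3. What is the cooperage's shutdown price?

Short-run supply begins at min AVC. From VC = 176y - 42y^2 + 3y^3, AVC = 176 - 42y + 3y^2.
dAVC/dy = -42 + 6y = 0 gives y = 7. min AVC = 176 - 42·7 + 3·7^2 = 29.
For P < £29 the firm produces nothing.

£29 per unit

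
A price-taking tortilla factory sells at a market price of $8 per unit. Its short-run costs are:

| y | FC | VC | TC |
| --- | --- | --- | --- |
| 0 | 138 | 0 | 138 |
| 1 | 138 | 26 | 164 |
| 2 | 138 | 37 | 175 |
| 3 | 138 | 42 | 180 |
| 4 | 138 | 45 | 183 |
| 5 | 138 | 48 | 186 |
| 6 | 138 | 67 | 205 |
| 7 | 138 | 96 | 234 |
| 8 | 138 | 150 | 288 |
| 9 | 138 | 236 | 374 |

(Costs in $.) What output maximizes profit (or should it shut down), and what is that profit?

Tabulate TR − TC: y=0: -138; y=1: -156; y=2: -159; y=3: -156; y=4: -151; y=5: -146; y=6: -157; y=7: -178; y=8: -224; y=9: -302.
Profit is highest at y = 0. Equivalently, the lowest AVC in the table is 48/5 ≈ $9.60 at y = 5, and P = $8 falls below it — price never covers variable cost, so the firm shuts down and loses only its fixed cost.

y = 0 (shut down); profit = -$138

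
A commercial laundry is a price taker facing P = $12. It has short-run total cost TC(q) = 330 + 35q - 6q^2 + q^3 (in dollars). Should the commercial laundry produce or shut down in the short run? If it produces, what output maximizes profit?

From TC, MC = TC'(q) = 35 - 12q + 3q^2 and AVC = VC/q = 35 - 6q + q^2.
The AVC parabola has its vertex at q = 6/2 = 3, where AVC = 35 - 6·3 + 3^2 = $26.
Since P = $12 < min AVC = $26, price fails to cover variable cost at any output.
Best response: produce nothing and absorb the $330 fixed cost.

Shut down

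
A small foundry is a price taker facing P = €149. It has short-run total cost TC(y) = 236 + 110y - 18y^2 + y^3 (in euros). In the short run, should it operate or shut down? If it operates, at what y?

Variable cost is VC = 110y - 18y^2 + y^3, so AVC = VC/y = 110 - 18y + y^2 and MC = dTC/dy = 110 - 36y + 3y^2.
AVC is minimized where dAVC/dy = -18 + 2y = 0, at y = 9; min AVC = 110 - 18·9 + 9^2 = €29.
Since P = €149 ≥ min AVC = €29, price covers variable cost and the firm should produce.
P = MC gives -39 - 36y + 3y^2 = 0, with roots -1 and 13. Take the larger (rising MC): y* = 13.
Check: AVC at y = 13 is €45 ≤ P, so revenue covers variable cost.
Profit = P·y − TC = 149·13 − 821 = €1116.

Produce at y = 13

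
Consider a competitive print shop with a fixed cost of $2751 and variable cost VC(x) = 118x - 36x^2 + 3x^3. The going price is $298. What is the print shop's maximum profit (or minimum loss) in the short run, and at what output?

AVC = 118 - 36x + 3x^2; min AVC = $10 at x = 6. Since P = $298 ≥ min AVC, the firm produces.
With MC = 118 - 72x + 9x^2, P = MC on the upward-sloping part at x* = 10.
TR = 298·10 = 2980. TC = 2751 + 580 = 3331. Profit = 2980 − 3331 = -$351.
Shutting down would mean losing the fixed cost of $2751, so operating at a loss of $351 is better by $2400.

Profit = -$351 at x = 10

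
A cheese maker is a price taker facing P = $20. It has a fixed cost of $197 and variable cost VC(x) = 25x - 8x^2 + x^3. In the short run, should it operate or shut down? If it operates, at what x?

Strip out fixed cost: VC = 25x - 8x^2 + x^3. Then AVC = 25 - 8x + x^2 and MC = 25 - 16x + 3x^2.
The AVC parabola has its vertex at x = 8/2 = 4, where AVC = 25 - 8·4 + 4^2 = $9.
Since P = $20 ≥ min AVC = $9, price covers variable cost and the firm should produce.
Solving P = MC: 5 - 16x + 3x^2 = 0 ⇒ x = 1/3 or 5. On the upward-sloping branch, x* = 5.
Check: AVC at x = 5 is $10 ≤ P, so revenue covers variable cost.
Profit = P·x − TC = 20·5 − 247 = -$147, a loss, but smaller than the $197 fixed cost the firm would lose by shutting down.

Produce at x = 5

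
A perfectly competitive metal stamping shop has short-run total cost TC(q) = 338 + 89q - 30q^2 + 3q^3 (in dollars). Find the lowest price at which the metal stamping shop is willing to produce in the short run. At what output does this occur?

The shutdown price is the minimum of AVC. VC = 89q - 30q^2 + 3q^3, so AVC = 89 - 30q + 3q^2.
At the minimum of AVC, MC = AVC. MC = 89 - 60q + 9q^2; setting MC = AVC gives 6q^2 - 30q = 0, so q = 5. min AVC = 14.
For P < $14 the firm produces nothing.

$14 per unit, at q = 5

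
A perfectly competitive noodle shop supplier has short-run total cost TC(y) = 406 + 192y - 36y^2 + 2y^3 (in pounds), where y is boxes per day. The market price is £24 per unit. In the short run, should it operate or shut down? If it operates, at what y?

Strip out fixed cost: VC = 192y - 36y^2 + 2y^3. Then AVC = 192 - 36y + 2y^2 and MC = 192 - 72y + 6y^2.
AVC is minimized where dAVC/dy = -36 + 4y = 0, at y = 9; min AVC = 192 - 36·9 + 2·9^2 = £30.
Since P = £24 < min AVC = £30, price fails to cover variable cost at any output.
Shutting down limits the loss to fixed cost, £406.

Shut down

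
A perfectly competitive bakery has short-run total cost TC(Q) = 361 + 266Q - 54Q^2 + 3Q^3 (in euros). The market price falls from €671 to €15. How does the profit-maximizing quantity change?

Output falls from 15 to 0 (the firm shuts down)

AVC = 266 - 54Q + 3Q^2, minimized at Q = 9 where min AVC = €23. MC = 266 - 108Q + 9Q^2.
At P = €671 ≥ min AVC, set P = MC on the rising branch: Q = 15.
At P = €15 < min AVC = €23, price no longer covers variable cost at any output, so the firm shuts down: Q = 0.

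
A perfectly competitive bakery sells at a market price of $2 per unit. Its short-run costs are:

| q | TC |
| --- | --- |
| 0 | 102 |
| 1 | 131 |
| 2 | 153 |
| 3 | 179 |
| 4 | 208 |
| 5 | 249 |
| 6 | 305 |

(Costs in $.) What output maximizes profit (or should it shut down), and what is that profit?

Tabulate TR − TC: q=0: -102; q=1: -129; q=2: -149; q=3: -173; q=4: -200; q=5: -239; q=6: -293.
Profit is highest at q = 0. Equivalently, the lowest AVC in the table is 51/2 ≈ $25.50 at q = 2, and P = $2 falls below it — price never covers variable cost, so the firm shuts down and loses only its fixed cost.

q = 0 (shut down); profit = -$102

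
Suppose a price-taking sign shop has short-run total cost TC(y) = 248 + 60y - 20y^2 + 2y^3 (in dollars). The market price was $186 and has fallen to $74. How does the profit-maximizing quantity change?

AVC = 60 - 20y + 2y^2, minimized at y = 5 where min AVC = $10. MC = 60 - 40y + 6y^2.
With P = $186 above the shutdown price, P = MC gives y = 9.
At P = $74 ≥ min AVC, set P = MC: y = 7. The firm stays open but cuts output.

Output falls from 9 to 7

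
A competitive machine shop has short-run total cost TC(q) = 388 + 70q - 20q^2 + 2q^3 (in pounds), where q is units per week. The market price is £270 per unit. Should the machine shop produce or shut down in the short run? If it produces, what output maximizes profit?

Produce at q = 10

From TC, MC = TC'(q) = 70 - 40q + 6q^2 and AVC = VC/q = 70 - 20q + 2q^2.
AVC hits its minimum where MC = AVC, at q = 5, giving min AVC = 70 - 20·5 + 2·5^2 = £20.
Since P = £270 ≥ min AVC = £20, price covers variable cost and the firm should produce.
P = MC gives -200 - 40q + 6q^2 = 0, with roots -10/3 and 10. Take the larger (rising MC): q* = 10.
Check: AVC at q = 10 is £70 ≤ P, so revenue covers variable cost.
Profit = P·q − TC = 270·10 − 1088 = £1612.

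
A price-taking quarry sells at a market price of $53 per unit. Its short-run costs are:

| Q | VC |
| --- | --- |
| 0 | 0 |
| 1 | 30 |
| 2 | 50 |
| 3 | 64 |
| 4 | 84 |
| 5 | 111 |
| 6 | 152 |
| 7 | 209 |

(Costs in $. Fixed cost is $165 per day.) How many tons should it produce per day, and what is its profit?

Q = 6; profit = $1

Compute π = P·Q − TC at each output: Q=0: -165; Q=1: -142; Q=2: -109; Q=3: -70; Q=4: -37; Q=5: -11; Q=6: 1; Q=7: -3.
Profit is maximized at Q = 6. AVC there is 152/6 = $25.33 ≤ P, so producing beats shutting down (which would give -$165).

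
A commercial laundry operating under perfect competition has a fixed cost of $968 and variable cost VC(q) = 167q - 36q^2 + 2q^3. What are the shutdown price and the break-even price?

Shutdown price = $5; break-even price = $101

AVC = 167 - 36q + 2q^2; minimized at q = 9, giving min AVC = $5. That is the shutdown price.
ATC = 968/q + 167 - 36q + 2q^2. Setting dATC/dq = −968/q^2 − 36 + 4q = 0 gives q = 11 (since 4·11^3 − 36·11^2 = 968).
min ATC = 968/11 + 167 − 36·11 + 2·11^2 = $101. That is the break-even price.
For $5 ≤ P < $101 the firm produces at a loss; below $5 it shuts down.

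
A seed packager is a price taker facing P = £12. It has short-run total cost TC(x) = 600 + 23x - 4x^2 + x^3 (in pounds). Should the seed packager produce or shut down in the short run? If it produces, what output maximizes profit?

Strip out fixed cost: VC = 23x - 4x^2 + x^3. Then AVC = 23 - 4x + x^2 and MC = 23 - 8x + 3x^2.
The AVC parabola has its vertex at x = 4/2 = 2, where AVC = 23 - 4·2 + 2^2 = £19.
With P < min AVC (£12 < £19), every unit sold adds to the loss.
The firm minimizes its loss by shutting down and losing only its fixed cost of £600.

Shut down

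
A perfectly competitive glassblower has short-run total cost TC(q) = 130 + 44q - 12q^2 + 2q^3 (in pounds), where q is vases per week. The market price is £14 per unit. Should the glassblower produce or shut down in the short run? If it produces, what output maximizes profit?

Shut down

Variable cost is VC = 44q - 12q^2 + 2q^3, so AVC = VC/q = 44 - 12q + 2q^2 and MC = dTC/dq = 44 - 24q + 6q^2.
AVC is minimized where dAVC/dq = -12 + 4q = 0, at q = 3; min AVC = 44 - 12·3 + 2·3^2 = £26.
P = £14 lies below min AVC = £26; no output level covers variable cost.
Best response: produce nothing and absorb the £130 fixed cost.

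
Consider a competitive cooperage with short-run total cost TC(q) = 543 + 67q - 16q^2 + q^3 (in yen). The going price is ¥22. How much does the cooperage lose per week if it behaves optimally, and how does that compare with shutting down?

AVC = 67 - 16q + q^2 has its minimum ¥3 at q = 8; price ¥22 clears that bar, so the firm operates.
MC = 67 - 32q + 3q^2. Setting P = MC and taking the root on the rising branch gives q* = 9.
TR = 22·9 = 198. TC = 543 + 36 = 579. Profit = 198 − 579 = -¥381.
By producing, the firm covers all variable cost plus ¥162 of fixed cost; shutting down would lose the full ¥543.

Profit = -¥381 at q = 9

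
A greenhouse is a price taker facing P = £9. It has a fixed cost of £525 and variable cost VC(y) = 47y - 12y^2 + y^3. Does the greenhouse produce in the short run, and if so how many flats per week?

Shut down

Strip out fixed cost: VC = 47y - 12y^2 + y^3. Then AVC = 47 - 12y + y^2 and MC = 47 - 24y + 3y^2.
AVC is minimized where dAVC/dy = -12 + 2y = 0, at y = 6; min AVC = 47 - 12·6 + 6^2 = £11.
P = £9 lies below min AVC = £11; no output level covers variable cost.
Shutting down limits the loss to fixed cost, £525.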